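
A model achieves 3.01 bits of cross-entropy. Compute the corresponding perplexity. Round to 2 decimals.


Perplexity formula: PP = 2^H
H = 3.01
PP = 2^3.01
Decompose: 2^3.01 = 2^3 * 2^0.01
2^3 = 8, 2^0.01 ~ 1.0069556
PP ~ 8 * 1.0069556 = 8.0556448
Rounded to 2 decimals: 8.06

8.06


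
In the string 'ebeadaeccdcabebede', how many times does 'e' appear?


Scanning 'ebeadaeccdcabebede' for 'e':
  Position 0: 'e' -> MATCH (count: 1)
  Position 2: 'e' -> MATCH (count: 2)
  Position 6: 'e' -> MATCH (count: 3)
  Position 13: 'e' -> MATCH (count: 4)
  Position 15: 'e' -> MATCH (count: 5)
  Position 17: 'e' -> MATCH (count: 6)
Total occurrences of 'e': 6

6


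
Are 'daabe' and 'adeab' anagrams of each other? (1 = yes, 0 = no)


Sort characters of 'daabe': 'aabde'
Sort characters of 'adeab': 'aabde'
Sorted forms match -> they ARE anagrams
Result: 1

1


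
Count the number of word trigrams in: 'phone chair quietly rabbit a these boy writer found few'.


Word trigrams from [10] words:
  Trigram 1: (phone chair quietly)
  Trigram 2: (chair quietly rabbit)
  Trigram 3: (quietly rabbit a)
  Trigram 4: (rabbit a these)
  Trigram 5: (a these boy)
  Trigram 6: (these boy writer)
  Trigram 7: (boy writer found)
  Trigram 8: (writer found few)
Total word trigrams: 10 - 2 = 8

8


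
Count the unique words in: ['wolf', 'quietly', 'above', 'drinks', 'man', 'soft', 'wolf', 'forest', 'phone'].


Listing all tokens and tracking unique types:
  Token 1: 'wolf' -> NEW (unique so far: 1)
  Token 2: 'quietly' -> NEW (unique so far: 2)
  Token 3: 'above' -> NEW (unique so far: 3)
  Token 4: 'drinks' -> NEW (unique so far: 4)
  Token 5: 'man' -> NEW (unique so far: 5)
  Token 6: 'soft' -> NEW (unique so far: 6)
  Token 7: 'wolf' -> duplicate (unique so far: 6)
  Token 8: 'forest' -> NEW (unique so far: 7)
  Token 9: 'phone' -> NEW (unique so far: 8)
Unique types: ('above', 'drinks', 'forest', 'man', 'phone', 'quietly', 'soft', 'wolf')
Vocabulary size: 8

8


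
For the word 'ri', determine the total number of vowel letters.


Scanning each character of 'ri':
  Position 1: 'r' -> consonant (running count: 0)
  Position 2: 'i' -> vowel (running count: 1)
Total vowels: 1

1


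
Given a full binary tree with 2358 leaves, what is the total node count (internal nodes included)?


Leaf nodes (terminals): 2358
Internal nodes = n - 1 = 2358 - 1 = 2357
Total = leaves + internal = 2358 + 2357 = 4715

4715


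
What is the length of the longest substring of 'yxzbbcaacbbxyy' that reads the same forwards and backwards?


Scanning 'yxzbbcaacbbxyy' for palindromic substrings.
Substring at positions 3-10: 'bbcaacbb'.
Check: reverse('bbcaacbb') = 'bbcaacbb' -> palindrome confirmed.
Neighbouring characters ('z' / 'x') break symmetry, so it cannot extend further.
No longer palindromic substring exists; longest length = 8

8


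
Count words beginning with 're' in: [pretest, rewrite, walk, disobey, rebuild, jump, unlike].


Checking each word for prefix 're':
  'pretest' -> no (count: 0)
  'rewrite' -> YES, starts with 're' (count: 1)
  'walk' -> no (count: 1)
  'disobey' -> no (count: 1)
  'rebuild' -> YES, starts with 're' (count: 2)
  'jump' -> no (count: 2)
  'unlike' -> no (count: 2)
Total with prefix 're': 2

2


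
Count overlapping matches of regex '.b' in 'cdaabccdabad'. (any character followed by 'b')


Pattern: .b means any character followed by 'b'.
Scanning 'cdaabccdabad' position-by-position:
  Pos 0: window 'cd' -> no
  Pos 1: window 'da' -> no
  Pos 2: window 'aa' -> no
  Pos 3: window 'ab' -> MATCH
  Pos 4: window 'bc' -> no
  Pos 5: window 'cc' -> no
  Pos 6: window 'cd' -> no
  Pos 7: window 'da' -> no
  Pos 8: window 'ab' -> MATCH
  Pos 9: window 'ba' -> no
  Pos 10: window 'ad' -> no
  Pos 11: window 'd' -> no
Total matches: 2

2


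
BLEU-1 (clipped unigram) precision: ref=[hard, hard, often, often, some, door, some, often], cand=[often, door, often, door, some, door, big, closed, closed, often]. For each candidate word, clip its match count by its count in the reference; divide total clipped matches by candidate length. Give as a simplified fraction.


Reference word counts: {'door': 1, 'hard': 2, 'often': 3, 'some': 2}
Checking each candidate word (with clipping):
  'often' -> in reference (ref count 3, used 1/3) -> match (matches: 1)
  'door' -> in reference (ref count 1, used 1/1) -> match (matches: 2)
  'often' -> in reference (ref count 3, used 2/3) -> match (matches: 3)
  'door' -> ref count 1 already used up (1/1) -> clipped, no match (matches: 3)
  'some' -> in reference (ref count 2, used 1/2) -> match (matches: 4)
  'door' -> ref count 1 already used up (1/1) -> clipped, no match (matches: 4)
  'big' -> not in reference -> no match (matches: 4)
  'closed' -> not in reference -> no match (matches: 4)
  'closed' -> not in reference -> no match (matches: 4)
  'often' -> in reference (ref count 3, used 3/3) -> match (matches: 5)
Clipped matches: 5, Candidate length: 10
Precision = 5/10 = 1/2

1/2


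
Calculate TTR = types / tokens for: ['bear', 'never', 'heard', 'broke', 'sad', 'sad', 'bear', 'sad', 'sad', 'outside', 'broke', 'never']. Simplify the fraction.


Tokens: 12
Unique types: ('bear', 'broke', 'heard', 'never', 'outside', 'sad') = 6
TTR = 6/12
Simplify: divide both by 6 -> 1/2
TTR = 1/2

1/2


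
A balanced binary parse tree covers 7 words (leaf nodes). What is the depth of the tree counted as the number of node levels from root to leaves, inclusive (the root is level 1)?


In a balanced binary tree with n leaves the deepest leaf is ceil(log2(n)) edges below the root,
so counting node levels inclusive of root and leaves gives ceil(log2(n)) + 1 levels.
log2(7) = 2.8074
ceil(2.8074) = 3
levels = 3 + 1 = 4

4


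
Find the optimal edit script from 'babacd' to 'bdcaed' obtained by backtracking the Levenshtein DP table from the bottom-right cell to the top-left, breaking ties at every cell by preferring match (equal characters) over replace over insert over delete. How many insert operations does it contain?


Edit distance = 3. Backtracking from cell (6, 6) with preference match > replace > insert > delete,
then listing the resulting alignment 'babacd' -> 'bdcaed' left to right:
  Step 1: keep 'b'
  Step 2: replace a->d
  Step 3: replace b->c
  Step 4: keep 'a'
  Step 5: replace c->e
  Step 6: keep 'd'
Total insertions: 0

0


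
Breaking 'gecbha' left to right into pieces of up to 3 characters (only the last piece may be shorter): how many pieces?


'gecbha' has 6 characters.
Chunking with max size 3:
  Chunk 1: 'gec' (positions 0-2)
  Chunk 2: 'bha' (positions 3-5)
Total chunks: ceil(6 / 3) = 2

2


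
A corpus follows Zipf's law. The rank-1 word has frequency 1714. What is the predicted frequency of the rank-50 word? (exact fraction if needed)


Zipf's law: freq(rank) = f1 / rank
f1 = 1714, rank = 50
freq = 1714 / 50
GCD(1714, 50) = 2
Simplified: 857/25

857/25


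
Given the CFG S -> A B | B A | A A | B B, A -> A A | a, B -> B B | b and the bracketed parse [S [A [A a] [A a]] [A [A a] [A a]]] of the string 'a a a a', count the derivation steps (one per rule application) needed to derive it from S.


Every bracketed nonterminal node [X ...] in the tree is produced by exactly one rule application.
Reading the tree off as a leftmost derivation:
  Step 1: S  =>  A A   (applied S -> A A)
  Step 2: A A  =>  A A A   (applied A -> A A)
  Step 3: A A A  =>  a A A   (applied A -> a)
  Step 4: a A A  =>  a a A   (applied A -> a)
  Step 5: a a A  =>  a a A A   (applied A -> A A)
  Step 6: a a A A  =>  a a a A   (applied A -> a)
  Step 7: a a a A  =>  a a a a   (applied A -> a)
Final yield: a a a a
Total rewrite steps: 7

7


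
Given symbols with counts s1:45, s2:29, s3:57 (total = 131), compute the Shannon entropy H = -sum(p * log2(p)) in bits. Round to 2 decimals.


Computing entropy H = -sum(p_i * log2(p_i)):
  s1: p = 45/131 = 0.3435, -p*log2(p) = 0.5295
  s2: p = 29/131 = 0.2214, -p*log2(p) = 0.4816
  s3: p = 57/131 = 0.4351, -p*log2(p) = 0.5224
H = sum of terms = 1.5335
Rounded to 2 decimals: 1.53

1.53


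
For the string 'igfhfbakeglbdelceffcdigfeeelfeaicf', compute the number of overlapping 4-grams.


String 'igfhfbakeglbdelceffcdigfeeelfeaicf' has length L = 34.
Number of overlapping n-grams = L - n + 1
Substituting: 34 - 4 + 1 = 31

31


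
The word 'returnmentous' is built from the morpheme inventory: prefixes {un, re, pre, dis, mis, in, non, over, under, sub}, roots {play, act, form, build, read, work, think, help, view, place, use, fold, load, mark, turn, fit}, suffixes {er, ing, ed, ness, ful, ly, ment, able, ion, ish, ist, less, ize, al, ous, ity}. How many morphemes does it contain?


Segmenting 'returnmentous' against the inventory:
  're' -> prefix (morpheme 1)
  'turn' -> root (morpheme 2)
  'ment' -> suffix (morpheme 3)
  'ous' -> suffix (morpheme 4)
Total morphemes: 4

4


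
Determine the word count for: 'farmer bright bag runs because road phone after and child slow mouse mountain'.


Counting words by splitting on spaces:
  Word 1: 'farmer'
  Word 2: 'bright'
  Word 3: 'bag'
  Word 4: 'runs'
  Word 5: 'because'
  Word 6: 'road'
  Word 7: 'phone'
  Word 8: 'after'
  Word 9: 'and'
  Word 10: 'child'
  Word 11: 'slow'
  Word 12: 'mouse'
  Word 13: 'mountain'
Total words: 13

13


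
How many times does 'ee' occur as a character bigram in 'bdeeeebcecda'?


Scanning 'bdeeeebcecda' for bigram 'ee':
  Position 0: 'bd' -> no
  Position 1: 'de' -> no
  Position 2: 'ee' -> MATCH
  Position 3: 'ee' -> MATCH
  Position 4: 'ee' -> MATCH
  Position 5: 'eb' -> no
  Position 6: 'bc' -> no
  Position 7: 'ce' -> no
  Position 8: 'ec' -> no
  Position 9: 'cd' -> no
  Position 10: 'da' -> no
Total matches: 3

3


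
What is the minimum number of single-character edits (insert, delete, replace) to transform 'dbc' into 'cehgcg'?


Building DP table for s1='dbc' (len 3) and s2='cehgcg' (len 6):
       c  e  h  g  c  g
    0  1  2  3  4  5  6
  d 1  1  2  3  4  5  6
  b 2  2  2  3  4  5  6
  c 3  2  3  3  4  4  5
Edit distance = dp[3][6] = 5

5


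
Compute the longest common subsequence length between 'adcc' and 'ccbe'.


DP table for LCS of 'adcc' and 'ccbe':
       c  c  b  e
    0  0  0  0  0
  a 0  0  0  0  0
  d 0  0  0  0  0
  c 0  1  1  1  1
  c 0  1  2  2  2
LCS: 'cc'
LCS length = 2

2


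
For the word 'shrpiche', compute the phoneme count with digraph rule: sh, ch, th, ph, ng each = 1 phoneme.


Parsing 'shrpiche' greedily, digraphs first:
  'sh' -> digraph (1 consonant phoneme) (phonemes so far: 1)
  'r' -> consonant phoneme (phonemes so far: 2)
  'p' -> consonant phoneme (phonemes so far: 3)
  'i' -> vowel phoneme (phonemes so far: 4)
  'ch' -> digraph (1 consonant phoneme) (phonemes so far: 5)
  'e' -> vowel phoneme (phonemes so far: 6)
Total phonemes: 6

6


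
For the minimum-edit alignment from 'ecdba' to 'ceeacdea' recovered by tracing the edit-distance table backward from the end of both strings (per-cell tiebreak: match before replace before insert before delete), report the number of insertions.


Edit distance = 4. Backtracking from cell (5, 8) with preference match > replace > insert > delete,
then listing the resulting alignment 'ecdba' -> 'ceeacdea' left to right:
  Step 1: insert 'c' [insertion #1]
  Step 2: insert 'e' [insertion #2]
  Step 3: keep 'e'
  Step 4: insert 'a' [insertion #3]
  Step 5: keep 'c'
  Step 6: keep 'd'
  Step 7: replace b->e
  Step 8: keep 'a'
Total insertions: 3

3


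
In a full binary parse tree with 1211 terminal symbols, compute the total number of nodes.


Leaf nodes (terminals): 1211
Internal nodes = n - 1 = 1211 - 1 = 1210
Total = leaves + internal = 1211 + 1210 = 2421

2421


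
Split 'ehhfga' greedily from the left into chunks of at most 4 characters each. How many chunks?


'ehhfga' has 6 characters.
Chunking with max size 4:
  Chunk 1: 'ehhf' (positions 0-3)
  Chunk 2: 'ga' (positions 4-5)
Total chunks: ceil(6 / 4) = 2

2


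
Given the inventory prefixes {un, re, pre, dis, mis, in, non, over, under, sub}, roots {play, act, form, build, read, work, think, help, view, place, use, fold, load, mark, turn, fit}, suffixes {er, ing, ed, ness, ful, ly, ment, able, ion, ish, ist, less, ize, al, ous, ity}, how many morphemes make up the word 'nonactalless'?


Segmenting 'nonactalless' against the inventory:
  'non' -> prefix (morpheme 1)
  'act' -> root (morpheme 2)
  'al' -> suffix (morpheme 3)
  'less' -> suffix (morpheme 4)
Total morphemes: 4

4


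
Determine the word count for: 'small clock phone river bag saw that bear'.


Counting words by splitting on spaces:
  Word 1: 'small'
  Word 2: 'clock'
  Word 3: 'phone'
  Word 4: 'river'
  Word 5: 'bag'
  Word 6: 'saw'
  Word 7: 'that'
  Word 8: 'bear'
Total words: 8

8


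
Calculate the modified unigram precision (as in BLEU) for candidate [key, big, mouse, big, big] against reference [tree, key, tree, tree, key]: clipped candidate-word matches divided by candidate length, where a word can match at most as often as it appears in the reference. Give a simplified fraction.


Reference word counts: {'key': 2, 'tree': 3}
Checking each candidate word (with clipping):
  'key' -> in reference (ref count 2, used 1/2) -> match (matches: 1)
  'big' -> not in reference -> no match (matches: 1)
  'mouse' -> not in reference -> no match (matches: 1)
  'big' -> not in reference -> no match (matches: 1)
  'big' -> not in reference -> no match (matches: 1)
Clipped matches: 1, Candidate length: 5
Precision = 1/5

1/5


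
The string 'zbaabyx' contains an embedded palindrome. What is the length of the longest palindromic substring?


Scanning 'zbaabyx' for palindromic substrings.
Substring at positions 1-4: 'baab'.
Check: reverse('baab') = 'baab' -> palindrome confirmed.
Neighbouring characters ('z' / 'y') break symmetry, so it cannot extend further.
No longer palindromic substring exists; longest length = 4

4


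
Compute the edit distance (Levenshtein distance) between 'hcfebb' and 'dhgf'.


Building DP table for s1='hcfebb' (len 6) and s2='dhgf' (len 4):
       d  h  g  f
    0  1  2  3  4
  h 1  1  1  2  3
  c 2  2  2  2  3
  f 3  3  3  3  2
  e 4  4  4  4  3
  b 5  5  5  5  4
  b 6  6  6  6  5
Edit distance = dp[6][4] = 5

5


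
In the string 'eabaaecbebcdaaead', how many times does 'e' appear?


Scanning 'eabaaecbebcdaaead' for 'e':
  Position 0: 'e' -> MATCH (count: 1)
  Position 5: 'e' -> MATCH (count: 2)
  Position 8: 'e' -> MATCH (count: 3)
  Position 14: 'e' -> MATCH (count: 4)
Total occurrences of 'e': 4

4


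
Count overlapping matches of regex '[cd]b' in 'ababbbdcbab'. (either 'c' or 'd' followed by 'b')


Pattern: [cd]b means either 'c' or 'd' followed by 'b'.
Scanning 'ababbbdcbab' position-by-position:
  Pos 0: window 'ab' -> no
  Pos 1: window 'ba' -> no
  Pos 2: window 'ab' -> no
  Pos 3: window 'bb' -> no
  Pos 4: window 'bb' -> no
  Pos 5: window 'bd' -> no
  Pos 6: window 'dc' -> no
  Pos 7: window 'cb' -> MATCH
  Pos 8: window 'ba' -> no
  Pos 9: window 'ab' -> no
  Pos 10: window 'b' -> no
Total matches: 1

1


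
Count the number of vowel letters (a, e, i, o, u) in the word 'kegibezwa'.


Scanning each character of 'kegibezwa':
  Position 1: 'k' -> consonant (running count: 0)
  Position 2: 'e' -> vowel (running count: 1)
  Position 3: 'g' -> consonant (running count: 1)
  Position 4: 'i' -> vowel (running count: 2)
  Position 5: 'b' -> consonant (running count: 2)
  Position 6: 'e' -> vowel (running count: 3)
  Position 7: 'z' -> consonant (running count: 3)
  Position 8: 'w' -> consonant (running count: 3)
  Position 9: 'a' -> vowel (running count: 4)
Total vowels: 4

4


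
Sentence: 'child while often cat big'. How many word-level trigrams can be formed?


Word trigrams from [5] words:
  Trigram 1: (child while often)
  Trigram 2: (while often cat)
  Trigram 3: (often cat big)
Total word trigrams: 5 - 2 = 3

3


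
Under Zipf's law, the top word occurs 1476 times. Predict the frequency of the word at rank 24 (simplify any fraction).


Zipf's law: freq(rank) = f1 / rank
f1 = 1476, rank = 24
freq = 1476 / 24
GCD(1476, 24) = 12
Simplified: 123/2

123/2


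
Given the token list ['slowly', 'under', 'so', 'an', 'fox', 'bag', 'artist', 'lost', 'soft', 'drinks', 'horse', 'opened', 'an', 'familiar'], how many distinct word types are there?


Listing all tokens and tracking unique types:
  Token 1: 'slowly' -> NEW (unique so far: 1)
  Token 2: 'under' -> NEW (unique so far: 2)
  Token 3: 'so' -> NEW (unique so far: 3)
  Token 4: 'an' -> NEW (unique so far: 4)
  Token 5: 'fox' -> NEW (unique so far: 5)
  Token 6: 'bag' -> NEW (unique so far: 6)
  Token 7: 'artist' -> NEW (unique so far: 7)
  Token 8: 'lost' -> NEW (unique so far: 8)
  Token 9: 'soft' -> NEW (unique so far: 9)
  Token 10: 'drinks' -> NEW (unique so far: 10)
  Token 11: 'horse' -> NEW (unique so far: 11)
  Token 12: 'opened' -> NEW (unique so far: 12)
  Token 13: 'an' -> duplicate (unique so far: 12)
  Token 14: 'familiar' -> NEW (unique so far: 13)
Unique types: ('an', 'artist', 'bag', 'drinks', 'familiar', 'fox', 'horse', 'lost', 'opened', 'slowly', 'so', 'soft', 'under')
Vocabulary size: 13

13


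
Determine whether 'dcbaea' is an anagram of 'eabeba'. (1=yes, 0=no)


Sort characters of 'dcbaea': 'aabcde'
Sort characters of 'eabeba': 'aabbee'
Sorted forms differ -> they are NOT anagrams
Result: 0

0


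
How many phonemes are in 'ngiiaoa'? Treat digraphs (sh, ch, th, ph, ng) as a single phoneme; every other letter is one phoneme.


Parsing 'ngiiaoa' greedily, digraphs first:
  'ng' -> digraph (1 consonant phoneme) (phonemes so far: 1)
  'i' -> vowel phoneme (phonemes so far: 2)
  'i' -> vowel phoneme (phonemes so far: 3)
  'a' -> vowel phoneme (phonemes so far: 4)
  'o' -> vowel phoneme (phonemes so far: 5)
  'a' -> vowel phoneme (phonemes so far: 6)
Total phonemes: 6

6


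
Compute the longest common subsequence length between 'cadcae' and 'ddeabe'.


DP table for LCS of 'cadcae' and 'ddeabe':
       d  d  e  a  b  e
    0  0  0  0  0  0  0
  c 0  0  0  0  0  0  0
  a 0  0  0  0  1  1  1
  d 0  1  1  1  1  1  1
  c 0  1  1  1  1  1  1
  a 0  1  1  1  2  2  2
  e 0  1  1  2  2  2  3
LCS: 'dae'
LCS length = 3

3


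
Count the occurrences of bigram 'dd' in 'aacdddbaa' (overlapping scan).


Scanning 'aacdddbaa' for bigram 'dd':
  Position 0: 'aa' -> no
  Position 1: 'ac' -> no
  Position 2: 'cd' -> no
  Position 3: 'dd' -> MATCH
  Position 4: 'dd' -> MATCH
  Position 5: 'db' -> no
  Position 6: 'ba' -> no
  Position 7: 'aa' -> no
Total matches: 2

2


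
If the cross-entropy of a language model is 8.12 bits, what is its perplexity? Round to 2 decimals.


Perplexity formula: PP = 2^H
H = 8.12
PP = 2^8.12
Decompose: 2^8.12 = 2^8 * 2^0.12
2^8 = 256, 2^0.12 ~ 1.0867349
PP ~ 256 * 1.0867349 = 278.2041344
Rounded to 2 decimals: 278.20

278.20


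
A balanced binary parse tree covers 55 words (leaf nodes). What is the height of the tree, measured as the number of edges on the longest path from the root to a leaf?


In a balanced binary tree with n leaves the deepest leaf is ceil(log2(n)) edges below the root.
log2(55) = 5.7814
ceil(5.7814) = 6
height (edges) = 6

6


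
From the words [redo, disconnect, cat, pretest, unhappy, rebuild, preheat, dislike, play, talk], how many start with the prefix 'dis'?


Checking each word for prefix 'dis':
  'redo' -> no (count: 0)
  'disconnect' -> YES, starts with 'dis' (count: 1)
  'cat' -> no (count: 1)
  'pretest' -> no (count: 1)
  'unhappy' -> no (count: 1)
  'rebuild' -> no (count: 1)
  'preheat' -> no (count: 1)
  'dislike' -> YES, starts with 'dis' (count: 2)
  'play' -> no (count: 2)
  'talk' -> no (count: 2)
Total with prefix 'dis': 2

2


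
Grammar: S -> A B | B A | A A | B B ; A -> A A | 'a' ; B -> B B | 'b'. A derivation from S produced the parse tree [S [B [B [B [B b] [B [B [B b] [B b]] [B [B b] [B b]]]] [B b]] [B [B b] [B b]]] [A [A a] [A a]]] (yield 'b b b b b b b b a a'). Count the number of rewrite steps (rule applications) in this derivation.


Every bracketed nonterminal node [X ...] in the tree is produced by exactly one rule application.
Reading the tree off as a leftmost derivation:
  Step 1: S  =>  B A   (applied S -> B A)
  Step 2: B A  =>  B B A   (applied B -> B B)
  Step 3: B B A  =>  B B B A   (applied B -> B B)
  Step 4: B B B A  =>  B B B B A   (applied B -> B B)
  Step 5: B B B B A  =>  b B B B A   (applied B -> b)
  Step 6: b B B B A  =>  b B B B B A   (applied B -> B B)
  Step 7: b B B B B A  =>  b B B B B B A   (applied B -> B B)
  Step 8: b B B B B B A  =>  b b B B B B A   (applied B -> b)
  Step 9: b b B B B B A  =>  b b b B B B A   (applied B -> b)
  Step 10: b b b B B B A  =>  b b b B B B B A   (applied B -> B B)
  Step 11: b b b B B B B A  =>  b b b b B B B A   (applied B -> b)
  Step 12: b b b b B B B A  =>  b b b b b B B A   (applied B -> b)
  Step 13: b b b b b B B A  =>  b b b b b b B A   (applied B -> b)
  Step 14: b b b b b b B A  =>  b b b b b b B B A   (applied B -> B B)
  Step 15: b b b b b b B B A  =>  b b b b b b b B A   (applied B -> b)
  Step 16: b b b b b b b B A  =>  b b b b b b b b A   (applied B -> b)
  Step 17: b b b b b b b b A  =>  b b b b b b b b A A   (applied A -> A A)
  Step 18: b b b b b b b b A A  =>  b b b b b b b b a A   (applied A -> a)
  Step 19: b b b b b b b b a A  =>  b b b b b b b b a a   (applied A -> a)
Final yield: b b b b b b b b a a
Total rewrite steps: 19

19


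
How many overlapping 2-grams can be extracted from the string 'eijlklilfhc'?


String 'eijlklilfhc' has length L = 11.
Number of overlapping n-grams = L - n + 1
Substituting: 11 - 2 + 1 = 10

10


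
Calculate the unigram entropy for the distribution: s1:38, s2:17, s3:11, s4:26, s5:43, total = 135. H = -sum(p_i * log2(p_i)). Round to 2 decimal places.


Computing entropy H = -sum(p_i * log2(p_i)):
  s1: p = 38/135 = 0.2815, -p*log2(p) = 0.5148
  s2: p = 17/135 = 0.1259, -p*log2(p) = 0.3764
  s3: p = 11/135 = 0.0815, -p*log2(p) = 0.2947
  s4: p = 26/135 = 0.1926, -p*log2(p) = 0.4577
  s5: p = 43/135 = 0.3185, -p*log2(p) = 0.5257
H = sum of terms = 2.1693
Rounded to 2 decimals: 2.17

2.17


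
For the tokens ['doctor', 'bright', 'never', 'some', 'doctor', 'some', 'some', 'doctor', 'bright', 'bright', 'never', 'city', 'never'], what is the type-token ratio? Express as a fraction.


Tokens: 13
Unique types: ('bright', 'city', 'doctor', 'never', 'some') = 5
TTR = 5/13
Already in lowest terms.

5/13


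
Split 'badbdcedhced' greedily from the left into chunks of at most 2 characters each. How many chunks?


'badbdcedhced' has 12 characters.
Chunking with max size 2:
  Chunk 1: 'ba' (positions 0-1)
  Chunk 2: 'db' (positions 2-3)
  Chunk 3: 'dc' (positions 4-5)
  Chunk 4: 'ed' (positions 6-7)
  Chunk 5: 'hc' (positions 8-9)
  Chunk 6: 'ed' (positions 10-11)
Total chunks: ceil(12 / 2) = 6

6


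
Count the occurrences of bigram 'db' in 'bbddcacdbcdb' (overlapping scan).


Scanning 'bbddcacdbcdb' for bigram 'db':
  Position 0: 'bb' -> no
  Position 1: 'bd' -> no
  Position 2: 'dd' -> no
  Position 3: 'dc' -> no
  Position 4: 'ca' -> no
  Position 5: 'ac' -> no
  Position 6: 'cd' -> no
  Position 7: 'db' -> MATCH
  Position 8: 'bc' -> no
  Position 9: 'cd' -> no
  Position 10: 'db' -> MATCH
Total matches: 2

2


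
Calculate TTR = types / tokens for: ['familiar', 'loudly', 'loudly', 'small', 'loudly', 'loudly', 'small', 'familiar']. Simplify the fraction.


Tokens: 8
Unique types: ('familiar', 'loudly', 'small') = 3
TTR = 3/8
Already in lowest terms.

3/8


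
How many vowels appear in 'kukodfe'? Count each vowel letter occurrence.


Scanning each character of 'kukodfe':
  Position 1: 'k' -> consonant (running count: 0)
  Position 2: 'u' -> vowel (running count: 1)
  Position 3: 'k' -> consonant (running count: 1)
  Position 4: 'o' -> vowel (running count: 2)
  Position 5: 'd' -> consonant (running count: 2)
  Position 6: 'f' -> consonant (running count: 2)
  Position 7: 'e' -> vowel (running count: 3)
Total vowels: 3

3


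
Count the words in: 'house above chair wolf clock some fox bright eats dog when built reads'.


Counting words by splitting on spaces:
  Word 1: 'house'
  Word 2: 'above'
  Word 3: 'chair'
  Word 4: 'wolf'
  Word 5: 'clock'
  Word 6: 'some'
  Word 7: 'fox'
  Word 8: 'bright'
  Word 9: 'eats'
  Word 10: 'dog'
  Word 11: 'when'
  Word 12: 'built'
  Word 13: 'reads'
Total words: 13

13


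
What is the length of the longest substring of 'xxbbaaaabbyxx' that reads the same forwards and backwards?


Scanning 'xxbbaaaabbyxx' for palindromic substrings.
Substring at positions 2-9: 'bbaaaabb'.
Check: reverse('bbaaaabb') = 'bbaaaabb' -> palindrome confirmed.
Neighbouring characters ('x' / 'y') break symmetry, so it cannot extend further.
No longer palindromic substring exists; longest length = 8

8


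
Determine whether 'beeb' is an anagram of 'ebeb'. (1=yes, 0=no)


Sort characters of 'beeb': 'bbee'
Sort characters of 'ebeb': 'bbee'
Sorted forms match -> they ARE anagrams
Result: 1

1


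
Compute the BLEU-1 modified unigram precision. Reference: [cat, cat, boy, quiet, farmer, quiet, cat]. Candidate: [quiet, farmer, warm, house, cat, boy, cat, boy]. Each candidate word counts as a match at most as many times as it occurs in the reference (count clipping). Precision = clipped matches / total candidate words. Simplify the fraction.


Reference word counts: {'boy': 1, 'cat': 3, 'farmer': 1, 'quiet': 2}
Checking each candidate word (with clipping):
  'quiet' -> in reference (ref count 2, used 1/2) -> match (matches: 1)
  'farmer' -> in reference (ref count 1, used 1/1) -> match (matches: 2)
  'warm' -> not in reference -> no match (matches: 2)
  'house' -> not in reference -> no match (matches: 2)
  'cat' -> in reference (ref count 3, used 1/3) -> match (matches: 3)
  'boy' -> in reference (ref count 1, used 1/1) -> match (matches: 4)
  'cat' -> in reference (ref count 3, used 2/3) -> match (matches: 5)
  'boy' -> ref count 1 already used up (1/1) -> clipped, no match (matches: 5)
Clipped matches: 5, Candidate length: 8
Precision = 5/8

5/8


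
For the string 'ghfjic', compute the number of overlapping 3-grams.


String 'ghfjic' has length L = 6.
Number of overlapping n-grams = L - n + 1
Substituting: 6 - 3 + 1 = 4

4


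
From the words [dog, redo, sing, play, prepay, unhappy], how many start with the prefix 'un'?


Checking each word for prefix 'un':
  'dog' -> no (count: 0)
  'redo' -> no (count: 0)
  'sing' -> no (count: 0)
  'play' -> no (count: 0)
  'prepay' -> no (count: 0)
  'unhappy' -> YES, starts with 'un' (count: 1)
Total with prefix 'un': 1

1


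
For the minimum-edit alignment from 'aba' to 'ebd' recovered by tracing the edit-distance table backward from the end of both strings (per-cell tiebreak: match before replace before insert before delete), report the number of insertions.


Edit distance = 2. Backtracking from cell (3, 3) with preference match > replace > insert > delete,
then listing the resulting alignment 'aba' -> 'ebd' left to right:
  Step 1: replace a->e
  Step 2: keep 'b'
  Step 3: replace a->d
Total insertions: 0

0


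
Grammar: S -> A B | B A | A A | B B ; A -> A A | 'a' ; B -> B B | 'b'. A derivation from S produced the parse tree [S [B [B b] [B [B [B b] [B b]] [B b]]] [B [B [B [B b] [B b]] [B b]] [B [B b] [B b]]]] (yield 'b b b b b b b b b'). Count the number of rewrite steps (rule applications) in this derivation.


Every bracketed nonterminal node [X ...] in the tree is produced by exactly one rule application.
Reading the tree off as a leftmost derivation:
  Step 1: S  =>  B B   (applied S -> B B)
  Step 2: B B  =>  B B B   (applied B -> B B)
  Step 3: B B B  =>  b B B   (applied B -> b)
  Step 4: b B B  =>  b B B B   (applied B -> B B)
  Step 5: b B B B  =>  b B B B B   (applied B -> B B)
  Step 6: b B B B B  =>  b b B B B   (applied B -> b)
  Step 7: b b B B B  =>  b b b B B   (applied B -> b)
  Step 8: b b b B B  =>  b b b b B   (applied B -> b)
  Step 9: b b b b B  =>  b b b b B B   (applied B -> B B)
  Step 10: b b b b B B  =>  b b b b B B B   (applied B -> B B)
  Step 11: b b b b B B B  =>  b b b b B B B B   (applied B -> B B)
  Step 12: b b b b B B B B  =>  b b b b b B B B   (applied B -> b)
  Step 13: b b b b b B B B  =>  b b b b b b B B   (applied B -> b)
  Step 14: b b b b b b B B  =>  b b b b b b b B   (applied B -> b)
  Step 15: b b b b b b b B  =>  b b b b b b b B B   (applied B -> B B)
  Step 16: b b b b b b b B B  =>  b b b b b b b b B   (applied B -> b)
  Step 17: b b b b b b b b B  =>  b b b b b b b b b   (applied B -> b)
Final yield: b b b b b b b b b
Total rewrite steps: 17

17


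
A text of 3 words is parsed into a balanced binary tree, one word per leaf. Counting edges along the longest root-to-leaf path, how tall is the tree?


In a balanced binary tree with n leaves the deepest leaf is ceil(log2(n)) edges below the root.
log2(3) = 1.5850
ceil(1.5850) = 2
height (edges) = 2

2


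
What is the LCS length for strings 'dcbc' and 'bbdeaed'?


DP table for LCS of 'dcbc' and 'bbdeaed':
       b  b  d  e  a  e  d
    0  0  0  0  0  0  0  0
  d 0  0  0  1  1  1  1  1
  c 0  0  0  1  1  1  1  1
  b 0  1  1  1  1  1  1  1
  c 0  1  1  1  1  1  1  1
LCS: 'd'
LCS length = 1

1


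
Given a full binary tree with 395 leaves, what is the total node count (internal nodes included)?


Leaf nodes (terminals): 395
Internal nodes = n - 1 = 395 - 1 = 394
Total = leaves + internal = 395 + 394 = 789

789


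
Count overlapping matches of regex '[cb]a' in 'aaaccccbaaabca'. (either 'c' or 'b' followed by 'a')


Pattern: [cb]a means either 'c' or 'b' followed by 'a'.
Scanning 'aaaccccbaaabca' position-by-position:
  Pos 0: window 'aa' -> no
  Pos 1: window 'aa' -> no
  Pos 2: window 'ac' -> no
  Pos 3: window 'cc' -> no
  Pos 4: window 'cc' -> no
  Pos 5: window 'cc' -> no
  Pos 6: window 'cb' -> no
  Pos 7: window 'ba' -> MATCH
  Pos 8: window 'aa' -> no
  Pos 9: window 'aa' -> no
  Pos 10: window 'ab' -> no
  Pos 11: window 'bc' -> no
  Pos 12: window 'ca' -> MATCH
  Pos 13: window 'a' -> no
Total matches: 2

2


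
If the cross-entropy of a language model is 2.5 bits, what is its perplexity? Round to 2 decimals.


Perplexity formula: PP = 2^H
H = 2.5
PP = 2^2.5
Decompose: 2^2.5 = 2^2 * 2^0.5 = 2^2 * sqrt(2)
2^2 = 4, sqrt(2) ~ 1.4142136
PP ~ 4 * 1.4142136 = 5.6568544
Rounded to 2 decimals: 5.66

5.66


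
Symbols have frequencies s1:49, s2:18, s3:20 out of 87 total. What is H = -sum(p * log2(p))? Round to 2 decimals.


Computing entropy H = -sum(p_i * log2(p_i)):
  s1: p = 49/87 = 0.5632, -p*log2(p) = 0.4665
  s2: p = 18/87 = 0.2069, -p*log2(p) = 0.4703
  s3: p = 20/87 = 0.2299, -p*log2(p) = 0.4876
H = sum of terms = 1.4244
Rounded to 2 decimals: 1.42

1.42


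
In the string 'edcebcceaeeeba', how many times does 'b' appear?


Scanning 'edcebcceaeeeba' for 'b':
  Position 4: 'b' -> MATCH (count: 1)
  Position 12: 'b' -> MATCH (count: 2)
Total occurrences of 'b': 2

2


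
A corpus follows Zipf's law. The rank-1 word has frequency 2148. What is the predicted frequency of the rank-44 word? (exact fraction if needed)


Zipf's law: freq(rank) = f1 / rank
f1 = 2148, rank = 44
freq = 2148 / 44
GCD(2148, 44) = 4
Simplified: 537/11

537/11


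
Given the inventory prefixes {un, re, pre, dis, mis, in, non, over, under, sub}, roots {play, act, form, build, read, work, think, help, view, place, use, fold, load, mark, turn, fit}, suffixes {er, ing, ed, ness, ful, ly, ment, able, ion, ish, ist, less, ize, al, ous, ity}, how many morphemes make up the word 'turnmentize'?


Segmenting 'turnmentize' against the inventory:
  'turn' -> root (morpheme 1)
  'ment' -> suffix (morpheme 2)
  'ize' -> suffix (morpheme 3)
Total morphemes: 3

3


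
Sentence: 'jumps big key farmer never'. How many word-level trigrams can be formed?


Word trigrams from [5] words:
  Trigram 1: (jumps big key)
  Trigram 2: (big key farmer)
  Trigram 3: (key farmer never)
Total word trigrams: 5 - 2 = 3

3


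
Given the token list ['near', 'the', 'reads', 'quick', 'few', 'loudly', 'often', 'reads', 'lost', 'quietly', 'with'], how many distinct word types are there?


Listing all tokens and tracking unique types:
  Token 1: 'near' -> NEW (unique so far: 1)
  Token 2: 'the' -> NEW (unique so far: 2)
  Token 3: 'reads' -> NEW (unique so far: 3)
  Token 4: 'quick' -> NEW (unique so far: 4)
  Token 5: 'few' -> NEW (unique so far: 5)
  Token 6: 'loudly' -> NEW (unique so far: 6)
  Token 7: 'often' -> NEW (unique so far: 7)
  Token 8: 'reads' -> duplicate (unique so far: 7)
  Token 9: 'lost' -> NEW (unique so far: 8)
  Token 10: 'quietly' -> NEW (unique so far: 9)
  Token 11: 'with' -> NEW (unique so far: 10)
Unique types: ('few', 'lost', 'loudly', 'near', 'often', 'quick', 'quietly', 'reads', 'the', 'with')
Vocabulary size: 10

10


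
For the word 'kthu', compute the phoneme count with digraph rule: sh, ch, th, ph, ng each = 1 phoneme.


Parsing 'kthu' greedily, digraphs first:
  'k' -> consonant phoneme (phonemes so far: 1)
  'th' -> digraph (1 consonant phoneme) (phonemes so far: 2)
  'u' -> vowel phoneme (phonemes so far: 3)
Total phonemes: 3

3


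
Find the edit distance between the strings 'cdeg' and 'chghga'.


Building DP table for s1='cdeg' (len 4) and s2='chghga' (len 6):
       c  h  g  h  g  a
    0  1  2  3  4  5  6
  c 1  0  1  2  3  4  5
  d 2  1  1  2  3  4  5
  e 3  2  2  2  3  4  5
  g 4  3  3  2  3  3  4
Edit distance = dp[4][6] = 4

4


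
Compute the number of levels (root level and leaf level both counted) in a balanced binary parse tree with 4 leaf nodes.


In a balanced binary tree with n leaves the deepest leaf is ceil(log2(n)) edges below the root,
so counting node levels inclusive of root and leaves gives ceil(log2(n)) + 1 levels.
log2(4) = 2.0000
ceil(2.0000) = 2
levels = 2 + 1 = 3

3


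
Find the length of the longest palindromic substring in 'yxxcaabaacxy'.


Scanning 'yxxcaabaacxy' for palindromic substrings.
Substring at positions 2-10: 'xcaabaacx'.
Check: reverse('xcaabaacx') = 'xcaabaacx' -> palindrome confirmed.
Neighbouring characters ('x' / 'y') break symmetry, so it cannot extend further.
No longer palindromic substring exists; longest length = 9

9


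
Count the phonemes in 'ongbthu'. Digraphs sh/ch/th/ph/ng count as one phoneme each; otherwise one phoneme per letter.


Parsing 'ongbthu' greedily, digraphs first:
  'o' -> vowel phoneme (phonemes so far: 1)
  'ng' -> digraph (1 consonant phoneme) (phonemes so far: 2)
  'b' -> consonant phoneme (phonemes so far: 3)
  'th' -> digraph (1 consonant phoneme) (phonemes so far: 4)
  'u' -> vowel phoneme (phonemes so far: 5)
Total phonemes: 5

5


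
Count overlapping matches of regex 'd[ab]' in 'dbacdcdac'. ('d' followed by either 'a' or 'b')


Pattern: d[ab] means 'd' followed by either 'a' or 'b'.
Scanning 'dbacdcdac' position-by-position:
  Pos 0: window 'db' -> MATCH
  Pos 1: window 'ba' -> no
  Pos 2: window 'ac' -> no
  Pos 3: window 'cd' -> no
  Pos 4: window 'dc' -> no
  Pos 5: window 'cd' -> no
  Pos 6: window 'da' -> MATCH
  Pos 7: window 'ac' -> no
  Pos 8: window 'c' -> no
Total matches: 2

2


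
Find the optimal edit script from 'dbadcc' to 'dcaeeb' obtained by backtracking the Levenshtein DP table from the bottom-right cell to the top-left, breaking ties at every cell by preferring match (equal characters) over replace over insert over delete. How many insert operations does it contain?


Edit distance = 4. Backtracking from cell (6, 6) with preference match > replace > insert > delete,
then listing the resulting alignment 'dbadcc' -> 'dcaeeb' left to right:
  Step 1: keep 'd'
  Step 2: replace b->c
  Step 3: keep 'a'
  Step 4: replace d->e
  Step 5: replace c->e
  Step 6: replace c->b
Total insertions: 0

0


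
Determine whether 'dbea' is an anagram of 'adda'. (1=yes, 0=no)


Sort characters of 'dbea': 'abde'
Sort characters of 'adda': 'aadd'
Sorted forms differ -> they are NOT anagrams
Result: 0

0


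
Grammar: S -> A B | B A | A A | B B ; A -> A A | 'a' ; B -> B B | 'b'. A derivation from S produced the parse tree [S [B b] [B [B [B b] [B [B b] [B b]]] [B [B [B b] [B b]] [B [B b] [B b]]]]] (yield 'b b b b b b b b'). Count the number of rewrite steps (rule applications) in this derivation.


Every bracketed nonterminal node [X ...] in the tree is produced by exactly one rule application.
Reading the tree off as a leftmost derivation:
  Step 1: S  =>  B B   (applied S -> B B)
  Step 2: B B  =>  b B   (applied B -> b)
  Step 3: b B  =>  b B B   (applied B -> B B)
  Step 4: b B B  =>  b B B B   (applied B -> B B)
  Step 5: b B B B  =>  b b B B   (applied B -> b)
  Step 6: b b B B  =>  b b B B B   (applied B -> B B)
  Step 7: b b B B B  =>  b b b B B   (applied B -> b)
  Step 8: b b b B B  =>  b b b b B   (applied B -> b)
  Step 9: b b b b B  =>  b b b b B B   (applied B -> B B)
  Step 10: b b b b B B  =>  b b b b B B B   (applied B -> B B)
  Step 11: b b b b B B B  =>  b b b b b B B   (applied B -> b)
  Step 12: b b b b b B B  =>  b b b b b b B   (applied B -> b)
  Step 13: b b b b b b B  =>  b b b b b b B B   (applied B -> B B)
  Step 14: b b b b b b B B  =>  b b b b b b b B   (applied B -> b)
  Step 15: b b b b b b b B  =>  b b b b b b b b   (applied B -> b)
Final yield: b b b b b b b b
Total rewrite steps: 15

15


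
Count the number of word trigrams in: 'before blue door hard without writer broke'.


Word trigrams from [7] words:
  Trigram 1: (before blue door)
  Trigram 2: (blue door hard)
  Trigram 3: (door hard without)
  Trigram 4: (hard without writer)
  Trigram 5: (without writer broke)
Total word trigrams: 7 - 2 = 5

5


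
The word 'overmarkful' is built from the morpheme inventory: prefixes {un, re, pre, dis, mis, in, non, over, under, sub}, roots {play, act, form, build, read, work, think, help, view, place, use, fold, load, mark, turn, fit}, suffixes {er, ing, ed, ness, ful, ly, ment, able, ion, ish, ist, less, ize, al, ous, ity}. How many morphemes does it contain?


Segmenting 'overmarkful' against the inventory:
  'over' -> prefix (morpheme 1)
  'mark' -> root (morpheme 2)
  'ful' -> suffix (morpheme 3)
Total morphemes: 3

3


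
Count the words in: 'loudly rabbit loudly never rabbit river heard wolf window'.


Counting words by splitting on spaces:
  Word 1: 'loudly'
  Word 2: 'rabbit'
  Word 3: 'loudly'
  Word 4: 'never'
  Word 5: 'rabbit'
  Word 6: 'river'
  Word 7: 'heard'
  Word 8: 'wolf'
  Word 9: 'window'
Total words: 9

9


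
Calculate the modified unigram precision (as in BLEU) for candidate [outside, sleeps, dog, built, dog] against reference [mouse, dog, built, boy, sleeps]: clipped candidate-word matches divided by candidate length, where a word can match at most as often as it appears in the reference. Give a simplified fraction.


Reference word counts: {'boy': 1, 'built': 1, 'dog': 1, 'mouse': 1, 'sleeps': 1}
Checking each candidate word (with clipping):
  'outside' -> not in reference -> no match (matches: 0)
  'sleeps' -> in reference (ref count 1, used 1/1) -> match (matches: 1)
  'dog' -> in reference (ref count 1, used 1/1) -> match (matches: 2)
  'built' -> in reference (ref count 1, used 1/1) -> match (matches: 3)
  'dog' -> ref count 1 already used up (1/1) -> clipped, no match (matches: 3)
Clipped matches: 3, Candidate length: 5
Precision = 3/5

3/5


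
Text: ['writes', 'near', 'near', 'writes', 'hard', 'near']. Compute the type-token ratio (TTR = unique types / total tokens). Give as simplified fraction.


Tokens: 6
Unique types: ('hard', 'near', 'writes') = 3
TTR = 3/6
Simplify: divide both by 3 -> 1/2
TTR = 1/2

1/2


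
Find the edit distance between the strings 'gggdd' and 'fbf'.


Building DP table for s1='gggdd' (len 5) and s2='fbf' (len 3):
       f  b  f
    0  1  2  3
  g 1  1  2  3
  g 2  2  2  3
  g 3  3  3  3
  d 4  4  4  4
  d 5  5  5  5
Edit distance = dp[5][3] = 5

5


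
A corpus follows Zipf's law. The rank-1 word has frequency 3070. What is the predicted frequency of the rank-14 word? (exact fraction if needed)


Zipf's law: freq(rank) = f1 / rank
f1 = 3070, rank = 14
freq = 3070 / 14
GCD(3070, 14) = 2
Simplified: 1535/7

1535/7
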